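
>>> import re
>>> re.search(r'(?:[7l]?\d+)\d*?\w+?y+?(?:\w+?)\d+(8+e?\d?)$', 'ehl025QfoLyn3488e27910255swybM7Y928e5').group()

The match spans [2:37] → 'l025QfoLyn3488e27910255swybM7Y928e5'.

'l025QfoLyn3488e27910255swybM7Y928e5'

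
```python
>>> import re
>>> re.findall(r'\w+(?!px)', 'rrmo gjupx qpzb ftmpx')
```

`(?!…)`/`(?<!…)` only lets a position through if the neighbouring text does NOT match; no characters are consumed.
Scanning left to right: at [0:4] → 'rrmo'; at [5:10] → 'gjupx'; at [11:15] → 'qpzb'; at [16:21] → 'ftmpx'.
`findall` yields the raw match text (4 of them) because the pattern has no groups.

['rrmo', 'gjupx', 'qpzb', 'ftmpx']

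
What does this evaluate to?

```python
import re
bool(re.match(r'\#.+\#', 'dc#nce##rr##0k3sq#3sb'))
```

`re.match` won't scan ahead — the pattern has to work from the very first character.
Here the string doesn't start with a match, so the call returns None, and `bool(None)` is False.

False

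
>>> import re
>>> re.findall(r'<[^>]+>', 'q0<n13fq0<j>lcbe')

['<n13fq0<j>']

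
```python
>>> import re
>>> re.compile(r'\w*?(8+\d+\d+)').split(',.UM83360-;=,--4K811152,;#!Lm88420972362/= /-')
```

[',.', '83360', '-;=,--', '811152', ',;#!', '88420972362', '/= /-']

Because the quantifier is non-greedy, it stops expanding at the earliest point where the rest of the pattern can succeed.
`re.split` interleaves the captured-group text with the surrounding fragments.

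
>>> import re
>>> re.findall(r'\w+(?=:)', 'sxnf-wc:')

Lookahead/lookbehind check context without consuming it, so the matched span excludes the asserted characters.
Matches: at [5:7] → 'wc'.
`findall` yields the raw match text (1 of them) because the pattern has no groups.

['wc']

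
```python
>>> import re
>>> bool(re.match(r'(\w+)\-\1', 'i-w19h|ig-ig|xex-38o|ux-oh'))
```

False

`re.match` only tries the pattern at the start of the string.
Here the string doesn't start with a match, so the call returns None, and `bool(None)` is False.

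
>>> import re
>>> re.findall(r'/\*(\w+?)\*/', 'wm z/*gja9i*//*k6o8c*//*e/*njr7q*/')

Matches: at [4:13] match '/*gja9i*/', group 1 = 'gja9i'; at [13:22] match '/*k6o8c*/', group 1 = 'k6o8c'; at [25:34] match '/*njr7q*/', group 1 = 'njr7q'.
With a single group, `findall` returns only what that group captured — 3 items.

['gja9i', 'k6o8c', 'njr7q']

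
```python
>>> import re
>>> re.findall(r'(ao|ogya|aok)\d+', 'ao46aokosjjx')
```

With a single group, `findall` returns only what that group captured — 1 item.

['ao']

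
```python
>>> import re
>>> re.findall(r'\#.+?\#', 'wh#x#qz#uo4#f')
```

A `+?`/`*?`/`{m,n}?` starts at its minimum and grows only as far as needed for what follows to match.
No capturing groups, so `findall` returns the 2 full match strings.

['#x#', '#uo4#']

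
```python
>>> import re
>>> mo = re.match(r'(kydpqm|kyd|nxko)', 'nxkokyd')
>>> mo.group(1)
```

`match` is anchored at position 0; if the pattern doesn't fit there, it returns None.
The match spans [0:4] → 'nxko'.
Captured: group 1 = 'nxko'.

'nxko'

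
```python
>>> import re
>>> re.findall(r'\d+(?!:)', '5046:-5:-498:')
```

['504', '49']

Because the assertion is negative and zero-width, positions next to the forbidden text are skipped.
Since nothing is captured, `findall` lists the 2 matched substrings directly.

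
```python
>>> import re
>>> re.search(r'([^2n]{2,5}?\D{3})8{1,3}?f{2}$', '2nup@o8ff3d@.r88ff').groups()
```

('8ff3d@.r',)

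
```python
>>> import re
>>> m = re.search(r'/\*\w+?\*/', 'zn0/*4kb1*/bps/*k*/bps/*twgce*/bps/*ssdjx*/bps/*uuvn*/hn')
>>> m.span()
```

The match spans [3:11] → '/*4kb1*/'.

(3, 11)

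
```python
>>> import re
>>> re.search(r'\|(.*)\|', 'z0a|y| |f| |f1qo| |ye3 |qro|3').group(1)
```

'y| |f| |f1qo| |ye3 |qro'

`search` walks the string left to right and returns the first match it finds.
The match spans [3:28] → '|y| |f| |f1qo| |ye3 |qro|'.
Captured: group 1 = 'y| |f| |f1qo| |ye3 |qro'.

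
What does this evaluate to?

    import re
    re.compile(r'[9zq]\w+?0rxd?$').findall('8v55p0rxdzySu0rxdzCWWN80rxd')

['zySu0rxdzCWWN80rxd']

`findall` yields the raw match text (1 of them) because the pattern has no groups.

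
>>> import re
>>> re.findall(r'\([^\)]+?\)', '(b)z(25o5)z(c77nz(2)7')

['(b)', '(25o5)', '(c77nz(2)']

Matches: at [0:3] → '(b)'; at [4:10] → '(25o5)'; at [11:20] → '(c77nz(2)'.
No capturing groups, so `findall` returns the 3 full match strings.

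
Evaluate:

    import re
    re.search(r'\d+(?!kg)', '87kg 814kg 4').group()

'8'

The negative lookaround is zero-width — it rules out positions where the adjacent text would match, without consuming anything.
The match spans [0:1] → '8'.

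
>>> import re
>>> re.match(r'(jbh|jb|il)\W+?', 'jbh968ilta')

`re.match` only tries the pattern at the start of the string.
Here position 0 doesn't satisfy it, so the call returns None.

None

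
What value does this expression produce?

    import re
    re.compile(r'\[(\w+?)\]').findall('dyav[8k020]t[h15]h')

['8k020', 'h15']

Walking the string: at [4:11] match '[8k020]', group 1 = '8k020'; at [12:17] match '[h15]', group 1 = 'h15'.
One capturing group, so `findall` returns just the captured substring from each match — 2 in all.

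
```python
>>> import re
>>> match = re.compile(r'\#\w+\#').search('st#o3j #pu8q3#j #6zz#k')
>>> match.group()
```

'#pu8q3#'

`search` walks the string left to right and returns the first match it finds.
The match spans [7:14] → '#pu8q3#'.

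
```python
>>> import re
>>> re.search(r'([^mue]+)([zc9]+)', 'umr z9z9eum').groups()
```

The pattern matches one or more of any character except [mue] (captured); then one or more of one of [zc9] (captured).
Unlike `match`, `search` isn't anchored — it looks for the pattern anywhere in the string.
The match spans [2:8] → 'r z9z9'.
Captured: group 1 = 'r z9z', group 2 = '9'.

('r z9z', '9')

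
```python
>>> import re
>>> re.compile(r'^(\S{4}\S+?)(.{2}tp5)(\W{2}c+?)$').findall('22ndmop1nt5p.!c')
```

[]

This matches anchored at the start of the string; then exactly 4 of a non-whitespace character, then one or more of a non-whitespace character (lazy) (captured); then exactly 2 of any character, then the literal 'tp5' (captured); then exactly 2 of a non-word character, then one or more of the literal 'c' (lazy) (captured); then anchored at the end.
With 3 capturing groups, `findall` returns a 3-tuple per match.
Nothing in the string satisfies the pattern, so the list is empty.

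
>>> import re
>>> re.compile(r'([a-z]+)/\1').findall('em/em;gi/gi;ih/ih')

`\1` is not a pattern — it's the concrete string captured by group 1, re-applied verbatim.
One capturing group, so `findall` returns just the captured substring from each match — 3 in all.

['em', 'gi', 'ih']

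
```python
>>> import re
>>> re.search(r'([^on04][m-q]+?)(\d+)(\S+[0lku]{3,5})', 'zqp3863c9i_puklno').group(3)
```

The match spans [0:15] → 'zqp3863c9i_pukl'.
Captured: group 1 = 'zqp', group 2 = '3863', group 3 = 'c9i_pukl'.

'c9i_pukl'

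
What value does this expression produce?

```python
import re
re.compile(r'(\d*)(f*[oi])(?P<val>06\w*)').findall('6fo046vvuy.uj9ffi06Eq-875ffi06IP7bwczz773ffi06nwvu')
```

[('9', 'ffi', '06Eq'), ('875', 'ffi', '06IP7bwczz773ffi06nwvu')]

`findall` packs the 3 group values into a tuple for every match.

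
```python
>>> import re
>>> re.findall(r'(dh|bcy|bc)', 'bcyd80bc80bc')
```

['bcy', 'bc', 'bc']

Alternation isn't longest-match — the leftmost alternative that fits at this position is chosen.
`findall` collects group 1 from each match (3 total).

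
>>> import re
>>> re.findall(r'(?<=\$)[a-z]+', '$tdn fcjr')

['tdn']

The `(?=…)`/`(?<=…)` assertion just peeks at neighbouring text; it doesn't advance the match position.
Since nothing is captured, `findall` lists the 1 matched substring directly.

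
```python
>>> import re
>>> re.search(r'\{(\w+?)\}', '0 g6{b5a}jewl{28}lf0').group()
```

`search` walks the string left to right and returns the first match it finds.
The match spans [4:9] → '{b5a}'.
Captured: group 1 = 'b5a'.

'{b5a}'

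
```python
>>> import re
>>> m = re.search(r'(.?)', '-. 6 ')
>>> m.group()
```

'-'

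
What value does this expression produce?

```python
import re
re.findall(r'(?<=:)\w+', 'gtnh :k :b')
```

Lookahead/lookbehind check context without consuming it, so the matched span excludes the asserted characters.
No capturing groups, so `findall` returns the 2 full match strings.

['k', 'b']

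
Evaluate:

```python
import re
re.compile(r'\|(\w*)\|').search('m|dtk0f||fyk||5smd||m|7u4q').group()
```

The match spans [1:8] → '|dtk0f|'.

'|dtk0f|'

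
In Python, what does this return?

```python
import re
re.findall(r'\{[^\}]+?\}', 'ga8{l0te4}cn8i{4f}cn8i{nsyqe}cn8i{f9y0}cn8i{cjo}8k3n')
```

Walking the string: at [3:10] → '{l0te4}'; at [14:18] → '{4f}'; at [22:29] → '{nsyqe}'; at [33:39] → '{f9y0}'; at [43:48] → '{cjo}'.
Since nothing is captured, `findall` lists the 5 matched substrings directly.

['{l0te4}', '{4f}', '{nsyqe}', '{f9y0}', '{cjo}']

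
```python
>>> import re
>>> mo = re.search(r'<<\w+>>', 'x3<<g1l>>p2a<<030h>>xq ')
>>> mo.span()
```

(2, 9)

`re.search` tries every starting position until one works.
The match spans [2:9] → '<<g1l>>'.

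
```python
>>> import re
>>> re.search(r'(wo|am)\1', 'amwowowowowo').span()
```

(2, 6)

A backreference is literal: `\1` must see the identical characters the first group matched.
The match spans [2:6] → 'wowo'.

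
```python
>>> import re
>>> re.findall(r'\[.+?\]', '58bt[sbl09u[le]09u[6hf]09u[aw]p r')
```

['[sbl09u[le]', '[6hf]', '[aw]']

With the lazy modifier that quantifier settles for the fewest repetitions that let the rest of the pattern succeed (the atoms after it are unaffected and can still be greedy).
Matches: at [4:15] → '[sbl09u[le]'; at [18:23] → '[6hf]'; at [26:30] → '[aw]'.
No capturing groups, so `findall` returns the 3 full match strings.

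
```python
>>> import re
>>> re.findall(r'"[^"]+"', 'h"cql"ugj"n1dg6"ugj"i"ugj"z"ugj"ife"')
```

['"cql"', '"n1dg6"', '"i"', '"z"', '"ife"']

With no groups in the pattern, `findall` gives back each whole match — 5 here.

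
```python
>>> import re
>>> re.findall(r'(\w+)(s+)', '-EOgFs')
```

`findall` packs the 2 group values into a tuple for every match.

[('EOgF', 's')]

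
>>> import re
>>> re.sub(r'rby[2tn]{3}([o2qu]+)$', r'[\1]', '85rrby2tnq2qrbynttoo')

Pattern: the literal 'rby', then exactly 3 of one of [2tn]; then one or more of one of [o2qu] (captured); then anchored at the end.
Matches: at [12:20] → 'rbynttoo'.
`\1` in the replacement pulls in group 1's text for each match.

'85rrby2tnq2q[oo]'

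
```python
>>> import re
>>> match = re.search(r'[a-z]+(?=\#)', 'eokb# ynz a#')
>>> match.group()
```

'eokb'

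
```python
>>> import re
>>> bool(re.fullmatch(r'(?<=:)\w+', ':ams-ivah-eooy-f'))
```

Lookahead/lookbehind check context without consuming it, so the matched span excludes the asserted characters.
For `fullmatch`, every character of the input must be accounted for by the pattern.
Here the string isn't matched end-to-end, so the call returns None, and `bool(None)` is False.

False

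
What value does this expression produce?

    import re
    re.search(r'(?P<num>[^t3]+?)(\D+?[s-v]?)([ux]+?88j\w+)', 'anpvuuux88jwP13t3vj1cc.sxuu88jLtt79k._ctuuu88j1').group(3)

The match spans [0:22] → 'anpvuuux88jwP13t3vj1cc'.
Captured: group 1 = 'a', group 2 = 'npv', group 3 = 'uuux88jwP13t3vj1cc'.

'uuux88jwP13t3vj1cc'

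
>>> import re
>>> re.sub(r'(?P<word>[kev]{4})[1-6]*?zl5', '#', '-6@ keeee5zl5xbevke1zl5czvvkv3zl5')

The pattern matches exactly 4 of one of [kev] (captured as 'word'); then zero or more of a character in [1-6] (lazy), then the literal 'zl5'.
Matches: at [5:13] → 'eeee5zl5'; at [15:23] → 'evke1zl5'; at [25:33] → 'vvkv3zl5'.
Every occurrence is swapped for '#'.

'-6@ k#xb#cz#'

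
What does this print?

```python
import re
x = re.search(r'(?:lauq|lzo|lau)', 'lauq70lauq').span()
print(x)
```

(0, 4)

`|` is ordered: at each position the engine commits to the first alternative that works.
`search` walks the string left to right and returns the first match it finds.
The match spans [0:4] → 'lauq'.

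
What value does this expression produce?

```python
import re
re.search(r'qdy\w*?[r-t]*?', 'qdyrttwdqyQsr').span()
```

(0, 3)

Pattern: a literal 'q', then the literal 'dy'; then zero or more of a word character (lazy), then zero or more of a character in [r-t] (lazy).
Because the quantifier is non-greedy, it stops expanding at the earliest point where the rest of the pattern can succeed.
`re.search` tries every starting position until one works.
The match spans [0:3] → 'qdy'.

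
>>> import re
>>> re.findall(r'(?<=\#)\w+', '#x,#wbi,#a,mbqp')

['x', 'wbi', 'a']

The positive lookaround only admits positions where the adjacent text matches; those characters stay outside the span.
No capturing groups, so `findall` returns the 3 full match strings.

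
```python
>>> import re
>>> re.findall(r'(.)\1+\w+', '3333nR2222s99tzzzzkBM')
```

['3']

The backreference `\1` re-matches whatever the first group consumed, character for character.
With a single group, `findall` returns only what that group captured — 1 item.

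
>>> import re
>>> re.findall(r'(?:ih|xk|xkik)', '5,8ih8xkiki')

['ih', 'xk']

Alternation tries branches left to right and keeps the first one that lets the overall match succeed at that position.
Scanning left to right: at [3:5] → 'ih'; at [6:8] → 'xk'.
Since nothing is captured, `findall` lists the 2 matched substrings directly.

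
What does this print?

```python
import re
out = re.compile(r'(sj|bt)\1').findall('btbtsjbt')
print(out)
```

['bt']

The backreference `\1` re-matches whatever the first group consumed, character for character.
Walking the string: at [0:4] match 'btbt', group 1 = 'bt'.
Because there's exactly one group, `findall` drops the full match and keeps group 1 from the one hit.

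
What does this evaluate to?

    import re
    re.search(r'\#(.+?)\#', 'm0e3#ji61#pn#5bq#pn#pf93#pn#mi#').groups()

('ji61',)

Lazy quantifiers expand one character at a time until the remainder of the pattern can match.
Unlike `match`, `search` isn't anchored — it looks for the pattern anywhere in the string.
The match spans [4:10] → '#ji61#'.
Captured: group 1 = 'ji61'.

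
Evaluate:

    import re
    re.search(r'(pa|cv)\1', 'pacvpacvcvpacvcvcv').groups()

('cv',)

The match spans [6:10] → 'cvcv'.
Captured: group 1 = 'cv'.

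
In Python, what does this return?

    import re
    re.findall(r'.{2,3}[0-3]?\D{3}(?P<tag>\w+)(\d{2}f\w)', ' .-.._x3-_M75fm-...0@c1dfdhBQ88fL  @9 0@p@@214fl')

[('hBQ', '88fL'), ('2', '14fl')]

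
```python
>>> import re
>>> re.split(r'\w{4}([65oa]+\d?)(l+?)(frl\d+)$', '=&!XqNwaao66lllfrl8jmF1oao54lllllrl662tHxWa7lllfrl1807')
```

['=&!XqNwaao66lllfrl8jmF1oao54lllllrl662', 'a7', 'lll', 'frl1807', '']

This matches exactly 4 of a word character; then one or more of one of [65oa], then optionally a digit (captured); then one or more of a literal 'l' (lazy) (captured); then the literal 'frl', then one or more of a digit (captured); then anchored at the end.
Matches to split on: at [38:54] → 'tHxWa7lllfrl1807'.
With a capturing group present, the delimiter's captured portion is kept in the result list.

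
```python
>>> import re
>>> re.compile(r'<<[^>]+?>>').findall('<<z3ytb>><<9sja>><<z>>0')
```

Since nothing is captured, `findall` lists the 3 matched substrings directly.

['<<z3ytb>>', '<<9sja>>', '<<z>>']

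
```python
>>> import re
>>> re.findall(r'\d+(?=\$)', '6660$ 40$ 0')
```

The positive lookaround only admits positions where the adjacent text matches; those characters stay outside the span.
Matches: at [0:4] → '6660'; at [6:8] → '40'.
No capturing groups, so `findall` returns the 2 full match strings.

['6660', '40']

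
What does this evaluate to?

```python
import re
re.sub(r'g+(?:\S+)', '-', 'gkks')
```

'-'

The pattern matches one or more of a literal 'g'; then one or more of a non-whitespace character (non-capturing group).
Matches: at [0:4] → 'gkks'.
Each match is replaced by '-'.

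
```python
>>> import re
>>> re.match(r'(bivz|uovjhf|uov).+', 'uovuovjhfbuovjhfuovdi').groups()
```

With `match`, the pattern is implicitly anchored at the beginning.
The match spans [0:21] → 'uovuovjhfbuovjhfuovdi'.
Captured: group 1 = 'uov'.

('uov',)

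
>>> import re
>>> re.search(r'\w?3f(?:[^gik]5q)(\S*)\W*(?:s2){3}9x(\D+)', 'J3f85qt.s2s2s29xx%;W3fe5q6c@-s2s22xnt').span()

The pattern matches optionally a word character, then the literal '3f'; then any character except [gik], then the literal '5q' (non-capturing group); then zero or more of a non-whitespace character (captured); then zero or more of a non-word character, then the literal 's2' repeated 3 times, then the literal '9x'; then one or more of a non-digit (captured).
`re.search` tries every starting position until one works.
The match spans [0:20] → 'J3f85qt.s2s2s29xx%;W'.
Captured: group 1 = 't.', group 2 = 'x%;W'.

(0, 20)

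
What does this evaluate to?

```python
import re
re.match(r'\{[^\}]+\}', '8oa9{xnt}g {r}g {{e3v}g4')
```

None

`re.match` won't scan ahead — the pattern has to work from the very first character.
Here the string doesn't start with a match, so the call returns None.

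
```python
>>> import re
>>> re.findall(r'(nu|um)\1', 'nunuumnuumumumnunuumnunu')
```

['nu', 'um', 'nu', 'nu']

`\1` has to match the exact text group 1 already captured.
Because there's exactly one group, `findall` drops the full match and keeps group 1 from each hit.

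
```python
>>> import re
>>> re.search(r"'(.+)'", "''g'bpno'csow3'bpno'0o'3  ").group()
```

"''g'bpno'csow3'bpno'0o'"

`re.search` scans for the first position where the pattern succeeds.
The match spans [0:23] → "''g'bpno'csow3'bpno'0o'".
Captured: group 1 = "'g'bpno'csow3'bpno'0o".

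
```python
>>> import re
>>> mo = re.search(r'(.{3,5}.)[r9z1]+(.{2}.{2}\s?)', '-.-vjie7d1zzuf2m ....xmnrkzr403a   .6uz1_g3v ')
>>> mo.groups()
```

The match spans [3:17] → 'vjie7d1zzuf2m '.
Captured: group 1 = 'vjie7d', group 2 = 'uf2m '.

('vjie7d', 'uf2m ')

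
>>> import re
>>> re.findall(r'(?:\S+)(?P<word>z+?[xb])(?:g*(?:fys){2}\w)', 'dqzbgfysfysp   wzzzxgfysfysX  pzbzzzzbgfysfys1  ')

['zb', 'zx', 'zb']

Pattern: one or more of a non-whitespace character (non-capturing group); then one or more of a literal 'z' (lazy), then one of [xb] (captured as 'word'); then zero or more of the literal 'g', then the literal 'fys' repeated 2 times, then a word character (non-capturing group).
One capturing group, so `findall` returns just the captured substring from each match — 3 in all.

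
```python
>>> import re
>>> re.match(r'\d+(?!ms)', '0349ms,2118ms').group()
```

'034'

Because the assertion is negative and zero-width, positions next to the forbidden text are skipped.
`match` is anchored at position 0; if the pattern doesn't fit there, it returns None.
The match spans [0:3] → '034'.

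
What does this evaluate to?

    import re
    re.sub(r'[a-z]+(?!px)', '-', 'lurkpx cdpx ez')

The negative lookahead/lookbehind blocks any match where the forbidden context is present.
`sub` substitutes '-' at each match site.

'- - -'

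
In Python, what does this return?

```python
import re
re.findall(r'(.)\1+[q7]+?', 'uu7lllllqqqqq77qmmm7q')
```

`\1` has to match the exact text group 1 already captured.
Because there's exactly one group, `findall` drops the full match and keeps group 1 from each hit.

['u', 'l', 'q', 'm']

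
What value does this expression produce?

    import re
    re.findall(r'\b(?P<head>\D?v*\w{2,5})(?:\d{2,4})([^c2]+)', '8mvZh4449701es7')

This matches a word boundary (`\b`, zero-width); then optionally a non-digit, then zero or more of the literal 'v', then 2 to 5 of a word character (captured as 'head'); then 2 to 4 of a digit (non-capturing group); then one or more of any character except [c2] (captured).
2 groups means the one result is a tuple of 2 captured strings — 1 here.

[('8mvZh', '701es7')]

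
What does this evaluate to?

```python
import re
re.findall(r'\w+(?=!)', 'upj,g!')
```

The positive lookaround only admits positions where the adjacent text matches; those characters stay outside the span.
Scanning left to right: at [4:5] → 'g'.
With no groups in the pattern, `findall` gives back each whole match — 1 here.

['g']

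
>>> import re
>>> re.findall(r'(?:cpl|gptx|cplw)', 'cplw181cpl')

['cpl', 'cpl']

`|` is ordered: at each position the engine commits to the first alternative that works.
Walking the string: at [0:3] → 'cpl'; at [7:10] → 'cpl'.
No capturing groups, so `findall` returns the 2 full match strings.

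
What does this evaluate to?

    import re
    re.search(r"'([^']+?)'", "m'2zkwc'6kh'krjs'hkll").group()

Unlike `match`, `search` isn't anchored — it looks for the pattern anywhere in the string.
The match spans [1:8] → "'2zkwc'".
Captured: group 1 = '2zkwc'.

"'2zkwc'"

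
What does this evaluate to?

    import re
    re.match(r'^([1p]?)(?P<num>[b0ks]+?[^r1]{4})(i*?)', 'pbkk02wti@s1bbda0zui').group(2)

'bkk02'

The match spans [0:6] → 'pbkk02'.
Captured: group 1 = 'p', group 2 = 'bkk02', group 3 = ''.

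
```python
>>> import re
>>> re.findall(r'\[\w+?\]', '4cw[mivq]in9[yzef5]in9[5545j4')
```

['[mivq]', '[yzef5]']

With no groups in the pattern, `findall` gives back each whole match — 2 here.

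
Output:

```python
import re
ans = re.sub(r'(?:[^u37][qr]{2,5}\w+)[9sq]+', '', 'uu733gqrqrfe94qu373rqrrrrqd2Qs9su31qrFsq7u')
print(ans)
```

uu7337u

The pattern matches any character except [u37], then 2 to 5 of one of [qr], then one or more of a word character (non-capturing group); then one or more of one of [9sq].
Every occurrence is swapped for ''.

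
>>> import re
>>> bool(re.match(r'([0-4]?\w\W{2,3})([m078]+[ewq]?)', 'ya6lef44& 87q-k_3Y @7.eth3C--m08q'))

False

Pattern: optionally a character in [0-4], then a word character, then 2 to 3 of a non-word character (captured); then one or more of one of [m078], then optionally one of [ewq] (captured).
`match` is anchored at position 0; if the pattern doesn't fit there, it returns None.
Here the pattern fails at index 0, so the call returns None, and `bool(None)` is False.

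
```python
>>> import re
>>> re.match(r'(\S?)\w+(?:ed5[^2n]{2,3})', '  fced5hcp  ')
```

Pattern: optionally a non-whitespace character (captured); then one or more of a word character; then the literal 'ed5', then 2 to 3 of any character except [2n] (non-capturing group).
`match` is anchored at position 0; if the pattern doesn't fit there, it returns None.
Here the string doesn't start with a match, so the call returns None.

None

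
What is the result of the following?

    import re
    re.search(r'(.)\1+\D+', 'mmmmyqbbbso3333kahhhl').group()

'mmmmyqbbbso'

A backreference is literal: `\1` must see the identical characters the first group matched.
The match spans [0:11] → 'mmmmyqbbbso'.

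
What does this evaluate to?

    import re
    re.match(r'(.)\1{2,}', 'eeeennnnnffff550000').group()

`\1` has to match the exact text group 1 already captured.
`re.match` won't scan ahead — the pattern has to work from the very first character.
The match spans [0:4] → 'eeee'.
Captured: group 1 = 'e'.

'eeee'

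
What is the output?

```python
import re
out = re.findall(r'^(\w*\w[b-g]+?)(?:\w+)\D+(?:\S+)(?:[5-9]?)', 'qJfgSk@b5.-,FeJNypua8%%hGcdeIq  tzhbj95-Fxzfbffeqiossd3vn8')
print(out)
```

['qJfg']

The pattern matches anchored at the start of the string; then zero or more of a word character, then a word character, then one or more of a character in [b-g] (lazy) (captured); then one or more of a word character (non-capturing group); then one or more of a non-digit; then one or more of a non-whitespace character (non-capturing group); then optionally a character in [5-9] (non-capturing group).
Walking the string: at [0:30] match 'qJfgSk@b5.-,FeJNypua8%%hGcdeIq', group 1 = 'qJfg'.
With a single group, `findall` returns only what that group captured — 1 item.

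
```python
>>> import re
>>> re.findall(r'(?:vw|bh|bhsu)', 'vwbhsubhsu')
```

`|` is ordered: at each position the engine commits to the first alternative that works.
With no groups in the pattern, `findall` gives back each whole match — 3 here.

['vw', 'bh', 'bh']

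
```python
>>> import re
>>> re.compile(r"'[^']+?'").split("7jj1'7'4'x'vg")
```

Splitting on the pattern gives 3 pieces.

['7jj1', '4', 'vg']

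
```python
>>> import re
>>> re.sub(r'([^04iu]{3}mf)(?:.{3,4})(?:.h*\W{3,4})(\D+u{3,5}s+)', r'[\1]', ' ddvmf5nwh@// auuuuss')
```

This matches exactly 3 of any character except [04iu], then the literal 'mf' (captured); then 3 to 4 of any character (non-capturing group); then any character, then zero or more of a literal 'h', then 3 to 4 of a non-word character (non-capturing group); then one or more of a non-digit, then 3 to 5 of a literal 'u', then one or more of the literal 's' (captured).
`\1` in the replacement pulls in group 1's text for each match.

' [ddvmf]'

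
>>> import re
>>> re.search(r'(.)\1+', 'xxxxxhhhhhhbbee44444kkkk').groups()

('x',)

The match spans [0:5] → 'xxxxx'.
Captured: group 1 = 'x'.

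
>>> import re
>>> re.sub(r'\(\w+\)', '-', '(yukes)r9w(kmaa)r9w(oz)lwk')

Matches: at [0:7] → '(yukes)'; at [10:16] → '(kmaa)'; at [19:23] → '(oz)'.
Each match is replaced by '-'.

'-r9w-r9w-lwk'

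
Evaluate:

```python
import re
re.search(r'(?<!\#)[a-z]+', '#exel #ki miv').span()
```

A negative assertion filters positions out without eating any characters.
The match spans [2:5] → 'xel'.

(2, 5)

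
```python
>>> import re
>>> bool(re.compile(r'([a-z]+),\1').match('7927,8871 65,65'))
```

False

`re.match` won't scan ahead — the pattern has to work from the very first character.
Here the string doesn't start with a match, so the call returns None, and `bool(None)` is False.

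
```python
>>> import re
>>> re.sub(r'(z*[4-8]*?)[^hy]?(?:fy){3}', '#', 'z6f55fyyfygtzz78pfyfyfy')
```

This matches zero or more of the literal 'z', then zero or more of a character in [4-8] (lazy) (captured); then optionally any character except [hy], then the literal 'fy' repeated 3 times.
Every occurrence is swapped for '#'.

'z6f55fyyfygt#'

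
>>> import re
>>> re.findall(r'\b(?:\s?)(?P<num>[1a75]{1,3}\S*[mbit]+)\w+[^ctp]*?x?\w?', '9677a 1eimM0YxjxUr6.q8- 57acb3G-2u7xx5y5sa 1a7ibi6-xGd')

This matches a word boundary (`\b`, zero-width); then optionally whitespace (non-capturing group); then 1 to 3 of one of [1a75], then zero or more of a non-whitespace character, then one or more of one of [mbit] (captured as 'num'); then one or more of a word character; then zero or more of any character except [ctp] (lazy), then optionally a literal 'x', then optionally a word character.
Matches: at [5:19] match ' 1eimM0YxjxUr6', group 1 = '1eim'; at [24:31] match '57acb3G', group 1 = '57acb'; at [42:50] match ' 1a7ibi6', group 1 = '1a7ibi'.
One capturing group, so `findall` returns just the captured substring from each match — 3 in all.

['1eim', '57acb', '1a7ibi']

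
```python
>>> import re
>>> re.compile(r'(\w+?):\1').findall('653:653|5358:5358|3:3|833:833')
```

['653', '5358', '3', '833']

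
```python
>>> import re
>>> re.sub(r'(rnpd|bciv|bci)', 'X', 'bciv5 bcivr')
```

The regex engine tests alternatives in the order written; an earlier branch that matches wins even if a later one would match more.
Every occurrence is swapped for 'X'.

'X5 Xr'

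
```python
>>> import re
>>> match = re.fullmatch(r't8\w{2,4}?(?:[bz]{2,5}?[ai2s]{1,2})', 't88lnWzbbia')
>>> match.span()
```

`fullmatch` succeeds only if the pattern covers the string from start to end.
The match spans [0:11] → 't88lnWzbbia'.

(0, 11)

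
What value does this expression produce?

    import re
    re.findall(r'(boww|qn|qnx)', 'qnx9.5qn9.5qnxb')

['qn', 'qn', 'qn']

`|` is ordered: at each position the engine commits to the first alternative that works.
Because there's exactly one group, `findall` drops the full match and keeps group 1 from each hit.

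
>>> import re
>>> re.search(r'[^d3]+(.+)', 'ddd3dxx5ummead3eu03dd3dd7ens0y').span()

This matches one or more of any character except [d3]; then one or more of any character (captured).
`re.search` tries every starting position until one works.
The match spans [5:30] → 'xx5ummead3eu03dd3dd7ens0y'.
Captured: group 1 = 'd3eu03dd3dd7ens0y'.

(5, 30)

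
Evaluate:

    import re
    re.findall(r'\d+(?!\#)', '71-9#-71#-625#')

['71', '7', '62']

Because the assertion is negative and zero-width, positions next to the forbidden text are skipped.
`findall` yields the raw match text (3 of them) because the pattern has no groups.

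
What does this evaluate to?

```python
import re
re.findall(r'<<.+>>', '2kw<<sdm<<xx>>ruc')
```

['<<sdm<<xx>>']

Walking the string: at [3:14] → '<<sdm<<xx>>'.
Since nothing is captured, `findall` lists the 1 matched substring directly.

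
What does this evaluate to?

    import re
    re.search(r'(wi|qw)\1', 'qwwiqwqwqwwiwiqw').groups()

A backreference is literal: `\1` must see the identical characters the first group matched.
`re.search` tries every starting position until one works.
The match spans [4:8] → 'qwqw'.
Captured: group 1 = 'qw'.

('qw',)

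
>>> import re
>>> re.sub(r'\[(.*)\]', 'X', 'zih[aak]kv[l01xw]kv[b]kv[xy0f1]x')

Matches: at [3:31] → '[aak]kv[l01xw]kv[b]kv[xy0f1]'.
`sub` substitutes 'X' at each match site.

'zihXx'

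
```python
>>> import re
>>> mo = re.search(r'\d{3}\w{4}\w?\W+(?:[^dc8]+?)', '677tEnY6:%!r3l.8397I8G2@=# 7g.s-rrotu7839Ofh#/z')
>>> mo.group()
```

'677tEnY6:%!r'

This matches exactly 3 of a digit, then exactly 4 of a word character, then optionally a word character; then one or more of a non-word character; then one or more of any character except [dc8] (lazy) (non-capturing group).
`re.search` scans for the first position where the pattern succeeds.
The match spans [0:12] → '677tEnY6:%!r'.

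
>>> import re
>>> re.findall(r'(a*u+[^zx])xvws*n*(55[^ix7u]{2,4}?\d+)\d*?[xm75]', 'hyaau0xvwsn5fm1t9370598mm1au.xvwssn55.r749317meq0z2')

The pattern matches zero or more of the literal 'a', then one or more of a literal 'u', then any character except [zx] (captured); then the literal 'xvw', then zero or more of the literal 's', then zero or more of a literal 'n'; then the literal '55', then 2 to 4 of any character except [ix7u] (lazy), then one or more of a digit (captured); then zero or more of a digit (lazy), then one of [xm75].
With 2 capturing groups, `findall` returns a 2-tuple per match.

[('au.', '55.r749317')]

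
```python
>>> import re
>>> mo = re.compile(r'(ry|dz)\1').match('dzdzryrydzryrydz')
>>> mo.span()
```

(0, 4)

A backreference is literal: `\1` must see the identical characters the first group matched.
`re.match` won't scan ahead — the pattern has to work from the very first character.
The match spans [0:4] → 'dzdz'.
Captured: group 1 = 'dz'.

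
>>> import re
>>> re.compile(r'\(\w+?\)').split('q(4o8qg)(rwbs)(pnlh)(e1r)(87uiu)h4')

Matches to split on: at [1:8] → '(4o8qg)'; at [8:14] → '(rwbs)'; at [14:20] → '(pnlh)'; at [20:25] → '(e1r)'; at [25:32] → '(87uiu)'.
The string is cut at each match, leaving 6 pieces.

['q', '', '', '', '', 'h4']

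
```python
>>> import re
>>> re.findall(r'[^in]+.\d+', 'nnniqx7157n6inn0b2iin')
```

This matches one or more of any character except [in], then any character; then one or more of a digit.
Since nothing is captured, `findall` lists the 2 matched substrings directly.

['qx7157n6', '0b2']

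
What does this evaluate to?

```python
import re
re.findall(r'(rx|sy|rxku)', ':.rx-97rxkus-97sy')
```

Alternation isn't longest-match — the leftmost alternative that fits at this position is chosen.
Walking the string: at [2:4] match 'rx', group 1 = 'rx'; at [7:9] match 'rx', group 1 = 'rx'; at [15:17] match 'sy', group 1 = 'sy'.
`findall` collects group 1 from each match (3 total).

['rx', 'rx', 'sy']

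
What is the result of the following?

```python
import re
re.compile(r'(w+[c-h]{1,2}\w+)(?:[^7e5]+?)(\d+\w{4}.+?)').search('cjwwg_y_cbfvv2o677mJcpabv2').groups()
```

('wwg_y_cbfvv2o', '77mJcpa')

This matches one or more of the literal 'w', then 1 to 2 of a character in [c-h], then one or more of a word character (captured); then one or more of any character except [7e5] (lazy) (non-capturing group); then one or more of a digit, then exactly 4 of a word character, then one or more of any character (lazy) (captured).
Unlike `match`, `search` isn't anchored — it looks for the pattern anywhere in the string.
The match spans [2:23] → 'wwg_y_cbfvv2o677mJcpa'.
Captured: group 1 = 'wwg_y_cbfvv2o', group 2 = '77mJcpa'.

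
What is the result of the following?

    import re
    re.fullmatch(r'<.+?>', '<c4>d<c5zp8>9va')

None

`re.fullmatch` requires the pattern to consume the entire string.
Here the pattern can't cover the whole string, so the call returns None.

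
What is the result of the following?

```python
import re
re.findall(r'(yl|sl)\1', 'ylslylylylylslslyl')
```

`\1` is not a pattern — it's the concrete string captured by group 1, re-applied verbatim.
One capturing group, so `findall` returns just the captured substring from each match — 3 in all.

['yl', 'yl', 'sl']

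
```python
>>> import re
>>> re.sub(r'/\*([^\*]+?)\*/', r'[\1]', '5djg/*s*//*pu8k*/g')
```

'5djg[s][pu8k]g'

Matches: at [4:9] → '/*s*/'; at [9:17] → '/*pu8k*/'.
`\1` in the replacement pulls in group 1's text for each match.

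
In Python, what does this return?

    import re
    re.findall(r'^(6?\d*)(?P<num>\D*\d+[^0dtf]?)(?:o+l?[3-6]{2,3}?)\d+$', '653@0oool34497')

The pattern matches anchored at the start of the string; then optionally the literal '6', then zero or more of a digit (captured); then zero or more of a non-digit, then one or more of a digit, then optionally any character except [0dtf] (captured as 'num'); then one or more of a literal 'o', then optionally a literal 'l', then 2 to 3 of a character in [3-6] (lazy) (non-capturing group); then one or more of a digit; then anchored at the end.
Matches: at [0:14] match '653@0oool34497', groups = ('653', '@0o').
2 groups means the one result is a tuple of 2 captured strings — 1 here.

[('653', '@0o')]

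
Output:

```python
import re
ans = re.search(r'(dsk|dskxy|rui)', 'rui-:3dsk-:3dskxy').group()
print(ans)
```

rui

The match spans [0:3] → 'rui'.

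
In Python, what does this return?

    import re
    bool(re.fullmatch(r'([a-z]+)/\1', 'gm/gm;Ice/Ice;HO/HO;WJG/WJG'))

False

`fullmatch` succeeds only if the pattern covers the string from start to end.
Here the pattern can't cover the whole string, so the call returns None, and `bool(None)` is False.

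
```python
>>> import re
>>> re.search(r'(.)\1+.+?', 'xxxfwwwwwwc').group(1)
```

'x'

The match spans [0:4] → 'xxxf'.
Captured: group 1 = 'x'.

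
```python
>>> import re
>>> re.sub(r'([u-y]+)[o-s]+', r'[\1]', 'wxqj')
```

Pattern: one or more of a character in [u-y] (captured); then one or more of a character in [o-s].
Matches: at [0:3] → 'wxq'.
Each match is replaced using the text its own group 1 captured.

'[wx]j'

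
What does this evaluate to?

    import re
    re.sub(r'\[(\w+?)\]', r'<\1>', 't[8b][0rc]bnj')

't<8b><0rc>bnj'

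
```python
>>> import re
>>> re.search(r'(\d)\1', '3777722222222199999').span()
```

The backreference `\1` re-matches whatever the first group consumed, character for character.
`re.search` tries every starting position until one works.
The match spans [1:3] → '77'.
Captured: group 1 = '7'.

(1, 3)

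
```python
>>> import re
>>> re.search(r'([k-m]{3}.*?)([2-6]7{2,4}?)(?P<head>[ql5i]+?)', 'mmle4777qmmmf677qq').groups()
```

The match spans [0:9] → 'mmle4777q'.
Captured: group 1 = 'mmle', group 2 = '4777', group 3 = 'q'.

('mmle', '4777', 'q')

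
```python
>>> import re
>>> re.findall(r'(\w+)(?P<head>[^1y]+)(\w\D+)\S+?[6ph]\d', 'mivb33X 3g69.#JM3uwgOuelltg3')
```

Pattern: one or more of a word character (captured); then one or more of any character except [1y] (captured as 'head'); then a word character, then one or more of a non-digit (captured); then one or more of a non-whitespace character (lazy), then one of [6ph], then a digit.
Matches: at [0:12] match 'mivb33X 3g69', groups = ('mivb3', '3', 'X ').
Multiple groups make `findall` return tuples — one 3-tuple for the one match.

[('mivb3', '3', 'X ')]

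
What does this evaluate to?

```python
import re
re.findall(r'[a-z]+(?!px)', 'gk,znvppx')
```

['gk', 'znvppx']

`(?!…)`/`(?<!…)` only lets a position through if the neighbouring text does NOT match; no characters are consumed.
Matches: at [0:2] → 'gk'; at [3:9] → 'znvppx'.
No capturing groups, so `findall` returns the 2 full match strings.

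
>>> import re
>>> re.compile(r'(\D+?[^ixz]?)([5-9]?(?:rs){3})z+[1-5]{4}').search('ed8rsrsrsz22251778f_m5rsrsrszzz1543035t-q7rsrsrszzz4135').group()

The match spans [0:14] → 'ed8rsrsrsz2225'.

'ed8rsrsrsz2225'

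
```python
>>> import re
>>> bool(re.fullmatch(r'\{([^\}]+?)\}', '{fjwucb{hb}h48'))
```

False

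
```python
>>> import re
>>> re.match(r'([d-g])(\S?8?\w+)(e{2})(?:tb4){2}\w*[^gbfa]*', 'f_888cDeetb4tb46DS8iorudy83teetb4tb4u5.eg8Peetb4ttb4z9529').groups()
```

This matches a character in [d-g] (captured); then optionally a non-whitespace character, then optionally a literal '8', then one or more of a word character (captured); then exactly 2 of a literal 'e' (captured); then the literal 'tb4' repeated 2 times, then zero or more of a word character, then zero or more of any character except [gbfa].
`re.match` only tries the pattern at the start of the string.
The match spans [0:40] → 'f_888cDeetb4tb46DS8iorudy83teetb4tb4u5.e'.
Captured: group 1 = 'f', group 2 = '_888cDeetb4tb46DS8iorudy83t', group 3 = 'ee'.

('f', '_888cDeetb4tb46DS8iorudy83t', 'ee')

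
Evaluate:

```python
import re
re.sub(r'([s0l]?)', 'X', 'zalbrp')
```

'XzXaXXbXrXpX'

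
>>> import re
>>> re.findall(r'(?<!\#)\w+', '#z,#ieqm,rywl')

`(?!…)`/`(?<!…)` only lets a position through if the neighbouring text does NOT match; no characters are consumed.
Since nothing is captured, `findall` lists the 2 matched substrings directly.

['eqm', 'rywl']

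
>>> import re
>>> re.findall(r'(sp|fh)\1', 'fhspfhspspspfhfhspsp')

['sp', 'fh', 'sp']

After group 1 captures some text, `\1` only succeeds where that same text appears again.
Scanning left to right: at [6:10] match 'spsp', group 1 = 'sp'; at [12:16] match 'fhfh', group 1 = 'fh'; at [16:20] match 'spsp', group 1 = 'sp'.
With a single group, `findall` returns only what that group captured — 3 items.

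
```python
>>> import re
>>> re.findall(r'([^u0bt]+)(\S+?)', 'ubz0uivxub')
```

[('z', '0'), ('ivx', 'u')]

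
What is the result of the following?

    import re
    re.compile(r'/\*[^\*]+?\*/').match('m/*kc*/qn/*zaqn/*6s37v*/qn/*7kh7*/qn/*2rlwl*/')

`re.match` only tries the pattern at the start of the string.
Here the string doesn't start with a match, so the call returns None.

None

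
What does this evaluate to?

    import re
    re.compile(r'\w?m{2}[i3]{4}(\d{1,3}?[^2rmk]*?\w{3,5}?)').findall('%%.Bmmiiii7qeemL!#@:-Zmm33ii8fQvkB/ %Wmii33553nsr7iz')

['7qee', '8fQv']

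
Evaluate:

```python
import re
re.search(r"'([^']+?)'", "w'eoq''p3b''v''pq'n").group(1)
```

Unlike `match`, `search` isn't anchored — it looks for the pattern anywhere in the string.
The match spans [1:6] → "'eoq'".
Captured: group 1 = 'eoq'.

'eoq'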